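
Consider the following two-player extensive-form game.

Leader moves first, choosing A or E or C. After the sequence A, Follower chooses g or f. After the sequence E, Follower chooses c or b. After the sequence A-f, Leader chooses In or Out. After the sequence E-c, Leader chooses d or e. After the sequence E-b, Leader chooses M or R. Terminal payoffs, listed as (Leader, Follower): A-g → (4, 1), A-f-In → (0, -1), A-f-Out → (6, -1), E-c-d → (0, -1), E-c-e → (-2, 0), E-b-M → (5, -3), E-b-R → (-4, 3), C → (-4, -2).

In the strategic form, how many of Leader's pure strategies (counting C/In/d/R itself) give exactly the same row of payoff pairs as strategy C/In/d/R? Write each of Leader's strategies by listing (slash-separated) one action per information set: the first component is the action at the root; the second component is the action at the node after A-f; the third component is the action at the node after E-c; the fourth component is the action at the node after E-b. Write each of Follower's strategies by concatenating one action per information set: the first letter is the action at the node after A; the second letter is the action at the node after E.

8

Row for C/In/d/R (columns gc, gb, fc, fb): (-4,-2) (-4,-2) (-4,-2) (-4,-2).
Under C/In/d/R, Leader's choice at the node after A-f and at the node after E-c and at the node after E-b can never be reached regardless of what Follower does, so varying those choices leaves every outcome unchanged.
Holding the reachable choices fixed and varying the unreachable ones freely already gives 2 × 2 × 2 = 8 equivalent strategies.
No other strategy reproduces this row, so those 8 are the full class: C/In/d/M, C/In/d/R, C/In/e/M, C/In/e/R, C/Out/d/M, C/Out/d/R, C/Out/e/M, C/Out/e/R.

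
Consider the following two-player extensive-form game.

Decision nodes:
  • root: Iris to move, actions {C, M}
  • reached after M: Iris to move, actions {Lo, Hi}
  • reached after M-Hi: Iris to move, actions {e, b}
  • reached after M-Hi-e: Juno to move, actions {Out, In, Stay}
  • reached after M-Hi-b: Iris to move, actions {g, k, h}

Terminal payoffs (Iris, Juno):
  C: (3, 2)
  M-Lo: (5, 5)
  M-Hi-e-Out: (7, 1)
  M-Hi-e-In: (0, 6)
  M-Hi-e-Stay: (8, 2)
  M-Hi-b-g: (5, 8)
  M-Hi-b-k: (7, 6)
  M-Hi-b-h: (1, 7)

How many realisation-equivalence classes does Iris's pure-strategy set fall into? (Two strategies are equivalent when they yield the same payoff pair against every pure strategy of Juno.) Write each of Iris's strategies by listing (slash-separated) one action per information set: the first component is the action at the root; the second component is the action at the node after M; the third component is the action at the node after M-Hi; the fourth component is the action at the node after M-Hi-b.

Iris has 24 pure strategies: C/Lo/e/g, C/Lo/e/k, C/Lo/e/h, C/Lo/b/g, C/Lo/b/k, C/Lo/b/h, C/Hi/e/g, C/Hi/e/k, C/Hi/e/h, C/Hi/b/g, C/Hi/b/k, C/Hi/b/h, M/Lo/e/g, M/Lo/e/k, M/Lo/e/h, M/Lo/b/g, M/Lo/b/k, M/Lo/b/h, M/Hi/e/g, M/Hi/e/k, M/Hi/e/h, M/Hi/b/g, M/Hi/b/k, M/Hi/b/h. Columns: Out, In, Stay.
{C/Lo/e/g, C/Lo/e/k, C/Lo/e/h, C/Lo/b/g, C/Lo/b/k, C/Lo/b/h, C/Hi/e/g, C/Hi/e/k, C/Hi/e/h, C/Hi/b/g, C/Hi/b/k, C/Hi/b/h} → row (3,2) (3,2) (3,2)
{M/Lo/e/g, M/Lo/e/k, M/Lo/e/h, M/Lo/b/g, M/Lo/b/k, M/Lo/b/h} → row (5,5) (5,5) (5,5)
{M/Hi/e/g, M/Hi/e/k, M/Hi/e/h} → row (7,1) (0,6) (8,2)
{M/Hi/b/g} → row (5,8) (5,8) (5,8)
{M/Hi/b/k} → row (7,6) (7,6) (7,6)
{M/Hi/b/h} → row (1,7) (1,7) (1,7)
That's 6 distinct rows out of 24 strategies.

6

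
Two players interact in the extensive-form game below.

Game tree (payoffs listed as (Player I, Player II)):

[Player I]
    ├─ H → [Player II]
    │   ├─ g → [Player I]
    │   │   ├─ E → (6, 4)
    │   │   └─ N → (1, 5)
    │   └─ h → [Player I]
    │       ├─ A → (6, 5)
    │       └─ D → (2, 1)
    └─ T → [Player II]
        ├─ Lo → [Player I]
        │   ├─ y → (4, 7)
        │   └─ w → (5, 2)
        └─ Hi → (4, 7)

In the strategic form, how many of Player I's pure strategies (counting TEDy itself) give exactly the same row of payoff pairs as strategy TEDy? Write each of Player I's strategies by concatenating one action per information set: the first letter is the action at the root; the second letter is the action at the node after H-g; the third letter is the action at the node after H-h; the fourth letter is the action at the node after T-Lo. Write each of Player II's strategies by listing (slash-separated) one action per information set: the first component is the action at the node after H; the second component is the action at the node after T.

4

Row for TEDy (columns g/Lo, g/Hi, h/Lo, h/Hi): (4,7) (4,7) (4,7) (4,7).
Under TEDy, Player I's choice at the node after H-g and at the node after H-h can never be reached regardless of what Player II does, so varying those choices leaves every outcome unchanged.
Holding the reachable choices fixed and varying the unreachable ones freely already gives 2 × 2 = 4 equivalent strategies.
No other strategy reproduces this row, so those 4 are the full class: TEAy, TEDy, TNAy, TNDy.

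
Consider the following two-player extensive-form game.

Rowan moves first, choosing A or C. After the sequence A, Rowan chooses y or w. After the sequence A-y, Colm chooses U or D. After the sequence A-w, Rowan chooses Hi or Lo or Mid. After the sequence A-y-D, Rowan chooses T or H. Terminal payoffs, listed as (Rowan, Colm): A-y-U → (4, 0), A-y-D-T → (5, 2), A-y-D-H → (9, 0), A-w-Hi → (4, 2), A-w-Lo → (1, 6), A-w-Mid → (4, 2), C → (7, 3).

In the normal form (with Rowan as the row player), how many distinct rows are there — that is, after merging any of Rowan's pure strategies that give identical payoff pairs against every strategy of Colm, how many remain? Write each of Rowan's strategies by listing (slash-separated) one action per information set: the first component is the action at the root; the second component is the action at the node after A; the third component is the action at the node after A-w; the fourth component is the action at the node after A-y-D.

Rowan has 24 pure strategies: A/y/Hi/T, A/y/Hi/H, A/y/Lo/T, A/y/Lo/H, A/y/Mid/T, A/y/Mid/H, A/w/Hi/T, A/w/Hi/H, A/w/Lo/T, A/w/Lo/H, A/w/Mid/T, A/w/Mid/H, C/y/Hi/T, C/y/Hi/H, C/y/Lo/T, C/y/Lo/H, C/y/Mid/T, C/y/Mid/H, C/w/Hi/T, C/w/Hi/H, C/w/Lo/T, C/w/Lo/H, C/w/Mid/T, C/w/Mid/H. Columns: U, D.
{A/y/Hi/T, A/y/Lo/T, A/y/Mid/T} → row (4,0) (5,2)
{A/y/Hi/H, A/y/Lo/H, A/y/Mid/H} → row (4,0) (9,0)
{A/w/Hi/T, A/w/Hi/H, A/w/Mid/T, A/w/Mid/H} → row (4,2) (4,2)
{A/w/Lo/T, A/w/Lo/H} → row (1,6) (1,6)
{C/y/Hi/T, C/y/Hi/H, C/y/Lo/T, C/y/Lo/H, C/y/Mid/T, C/y/Mid/H, C/w/Hi/T, C/w/Hi/H, C/w/Lo/T, C/w/Lo/H, C/w/Mid/T, C/w/Mid/H} → row (7,3) (7,3)
That's 5 distinct rows out of 24 strategies.

5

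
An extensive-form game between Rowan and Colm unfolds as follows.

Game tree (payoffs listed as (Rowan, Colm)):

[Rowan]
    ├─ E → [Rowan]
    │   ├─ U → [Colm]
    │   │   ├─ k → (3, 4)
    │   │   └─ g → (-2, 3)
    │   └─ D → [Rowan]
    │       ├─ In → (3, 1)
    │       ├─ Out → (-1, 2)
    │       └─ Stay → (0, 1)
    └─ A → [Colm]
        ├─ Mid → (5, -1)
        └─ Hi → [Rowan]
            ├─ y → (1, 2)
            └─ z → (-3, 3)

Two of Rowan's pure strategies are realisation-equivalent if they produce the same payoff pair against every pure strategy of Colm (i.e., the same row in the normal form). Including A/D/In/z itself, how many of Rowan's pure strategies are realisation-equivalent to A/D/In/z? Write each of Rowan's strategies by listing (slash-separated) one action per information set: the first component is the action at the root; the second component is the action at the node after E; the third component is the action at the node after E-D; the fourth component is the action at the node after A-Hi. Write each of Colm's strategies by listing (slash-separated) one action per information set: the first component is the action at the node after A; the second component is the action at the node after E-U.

Row for A/D/In/z (columns Mid/k, Mid/g, Hi/k, Hi/g): (5,-1) (5,-1) (-3,3) (-3,3).
Under A/D/In/z, Rowan's choice at the node after E and at the node after E-D can never be reached regardless of what Colm does, so varying those choices leaves every outcome unchanged.
Holding the reachable choices fixed and varying the unreachable ones freely already gives 2 × 3 = 6 equivalent strategies.
No other strategy reproduces this row, so those 6 are the full class: A/U/In/z, A/U/Out/z, A/U/Stay/z, A/D/In/z, A/D/Out/z, A/D/Stay/z.

6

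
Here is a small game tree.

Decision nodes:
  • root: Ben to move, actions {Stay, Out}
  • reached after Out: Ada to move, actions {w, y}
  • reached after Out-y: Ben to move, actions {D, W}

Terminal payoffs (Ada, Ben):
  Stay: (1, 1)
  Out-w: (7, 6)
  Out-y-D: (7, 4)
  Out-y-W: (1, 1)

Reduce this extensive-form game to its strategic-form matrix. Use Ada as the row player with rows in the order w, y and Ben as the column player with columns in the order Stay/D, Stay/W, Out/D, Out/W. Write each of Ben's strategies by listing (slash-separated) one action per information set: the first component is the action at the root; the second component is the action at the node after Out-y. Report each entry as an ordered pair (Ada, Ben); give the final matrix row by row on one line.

Row w: Stay/D→(1,1), Stay/W→(1,1), Out/D→(7,6), Out/W→(7,6)
Row y: Stay/D→(1,1), Stay/W→(1,1), Out/D→(7,4), Out/W→(1,1)

w: (1,1) (1,1) (7,6) (7,6) | y: (1,1) (1,1) (7,4) (1,1)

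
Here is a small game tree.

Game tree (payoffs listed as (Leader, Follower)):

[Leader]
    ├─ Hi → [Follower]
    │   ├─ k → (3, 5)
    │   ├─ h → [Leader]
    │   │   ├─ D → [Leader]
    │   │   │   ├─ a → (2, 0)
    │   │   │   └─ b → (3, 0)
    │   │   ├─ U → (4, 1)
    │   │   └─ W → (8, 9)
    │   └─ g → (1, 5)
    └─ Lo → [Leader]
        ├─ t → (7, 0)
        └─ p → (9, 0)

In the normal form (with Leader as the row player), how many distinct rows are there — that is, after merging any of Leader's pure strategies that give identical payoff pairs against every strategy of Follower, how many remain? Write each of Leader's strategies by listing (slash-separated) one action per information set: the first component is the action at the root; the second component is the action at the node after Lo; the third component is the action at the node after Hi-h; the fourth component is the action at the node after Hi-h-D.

Leader has 24 pure strategies: Hi/t/D/a, Hi/t/D/b, Hi/t/U/a, Hi/t/U/b, Hi/t/W/a, Hi/t/W/b, Hi/p/D/a, Hi/p/D/b, Hi/p/U/a, Hi/p/U/b, Hi/p/W/a, Hi/p/W/b, Lo/t/D/a, Lo/t/D/b, Lo/t/U/a, Lo/t/U/b, Lo/t/W/a, Lo/t/W/b, Lo/p/D/a, Lo/p/D/b, Lo/p/U/a, Lo/p/U/b, Lo/p/W/a, Lo/p/W/b. Columns: k, h, g.
{Hi/t/D/a, Hi/p/D/a} → row (3,5) (2,0) (1,5)
{Hi/t/D/b, Hi/p/D/b} → row (3,5) (3,0) (1,5)
{Hi/t/U/a, Hi/t/U/b, Hi/p/U/a, Hi/p/U/b} → row (3,5) (4,1) (1,5)
{Hi/t/W/a, Hi/t/W/b, Hi/p/W/a, Hi/p/W/b} → row (3,5) (8,9) (1,5)
{Lo/t/D/a, Lo/t/D/b, Lo/t/U/a, Lo/t/U/b, Lo/t/W/a, Lo/t/W/b} → row (7,0) (7,0) (7,0)
{Lo/p/D/a, Lo/p/D/b, Lo/p/U/a, Lo/p/U/b, Lo/p/W/a, Lo/p/W/b} → row (9,0) (9,0) (9,0)
That's 6 distinct rows out of 24 strategies.

6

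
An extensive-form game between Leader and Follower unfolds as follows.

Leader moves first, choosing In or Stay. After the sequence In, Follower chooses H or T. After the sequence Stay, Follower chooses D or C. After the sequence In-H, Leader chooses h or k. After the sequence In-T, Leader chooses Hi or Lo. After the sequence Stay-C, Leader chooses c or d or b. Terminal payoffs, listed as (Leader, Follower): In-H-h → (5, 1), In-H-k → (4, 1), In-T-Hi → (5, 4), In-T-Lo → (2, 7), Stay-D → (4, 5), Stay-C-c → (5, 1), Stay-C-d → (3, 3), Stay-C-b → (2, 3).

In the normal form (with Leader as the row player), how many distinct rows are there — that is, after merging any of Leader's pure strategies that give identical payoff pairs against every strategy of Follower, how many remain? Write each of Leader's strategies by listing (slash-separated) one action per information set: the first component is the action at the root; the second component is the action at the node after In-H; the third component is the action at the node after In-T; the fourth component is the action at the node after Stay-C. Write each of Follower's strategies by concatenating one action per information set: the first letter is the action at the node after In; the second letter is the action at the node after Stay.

Leader has 24 pure strategies: In/h/Hi/c, In/h/Hi/d, In/h/Hi/b, In/h/Lo/c, In/h/Lo/d, In/h/Lo/b, In/k/Hi/c, In/k/Hi/d, In/k/Hi/b, In/k/Lo/c, In/k/Lo/d, In/k/Lo/b, Stay/h/Hi/c, Stay/h/Hi/d, Stay/h/Hi/b, Stay/h/Lo/c, Stay/h/Lo/d, Stay/h/Lo/b, Stay/k/Hi/c, Stay/k/Hi/d, Stay/k/Hi/b, Stay/k/Lo/c, Stay/k/Lo/d, Stay/k/Lo/b. Columns: HD, HC, TD, TC.
{In/h/Hi/c, In/h/Hi/d, In/h/Hi/b} → row (5,1) (5,1) (5,4) (5,4)
{In/h/Lo/c, In/h/Lo/d, In/h/Lo/b} → row (5,1) (5,1) (2,7) (2,7)
{In/k/Hi/c, In/k/Hi/d, In/k/Hi/b} → row (4,1) (4,1) (5,4) (5,4)
{In/k/Lo/c, In/k/Lo/d, In/k/Lo/b} → row (4,1) (4,1) (2,7) (2,7)
{Stay/h/Hi/c, Stay/h/Lo/c, Stay/k/Hi/c, Stay/k/Lo/c} → row (4,5) (5,1) (4,5) (5,1)
{Stay/h/Hi/d, Stay/h/Lo/d, Stay/k/Hi/d, Stay/k/Lo/d} → row (4,5) (3,3) (4,5) (3,3)
{Stay/h/Hi/b, Stay/h/Lo/b, Stay/k/Hi/b, Stay/k/Lo/b} → row (4,5) (2,3) (4,5) (2,3)
That's 7 distinct rows out of 24 strategies.

7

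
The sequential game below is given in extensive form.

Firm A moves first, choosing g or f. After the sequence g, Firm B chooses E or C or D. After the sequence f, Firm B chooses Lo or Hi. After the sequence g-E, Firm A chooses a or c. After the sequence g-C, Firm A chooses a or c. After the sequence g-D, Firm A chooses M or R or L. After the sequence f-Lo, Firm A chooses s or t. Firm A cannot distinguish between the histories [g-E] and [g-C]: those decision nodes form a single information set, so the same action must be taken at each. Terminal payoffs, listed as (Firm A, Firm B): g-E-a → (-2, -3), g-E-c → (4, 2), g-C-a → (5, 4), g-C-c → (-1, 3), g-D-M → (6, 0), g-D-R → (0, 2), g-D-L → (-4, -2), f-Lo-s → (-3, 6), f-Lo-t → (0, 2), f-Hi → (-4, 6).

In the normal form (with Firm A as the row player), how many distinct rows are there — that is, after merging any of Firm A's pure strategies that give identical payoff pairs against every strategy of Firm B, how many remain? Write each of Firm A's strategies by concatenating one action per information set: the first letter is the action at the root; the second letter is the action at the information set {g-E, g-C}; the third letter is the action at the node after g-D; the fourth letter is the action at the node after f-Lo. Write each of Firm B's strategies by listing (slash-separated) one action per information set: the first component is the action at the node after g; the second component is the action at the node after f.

Firm A has 24 pure strategies: gaMs, gaMt, gaRs, gaRt, gaLs, gaLt, gcMs, gcMt, gcRs, gcRt, gcLs, gcLt, faMs, faMt, faRs, faRt, faLs, faLt, fcMs, fcMt, fcRs, fcRt, fcLs, fcLt. Columns: E/Lo, E/Hi, C/Lo, C/Hi, D/Lo, D/Hi.
{gaMs, gaMt} → row (-2,-3) (-2,-3) (5,4) (5,4) (6,0) (6,0)
{gaRs, gaRt} → row (-2,-3) (-2,-3) (5,4) (5,4) (0,2) (0,2)
{gaLs, gaLt} → row (-2,-3) (-2,-3) (5,4) (5,4) (-4,-2) (-4,-2)
{gcMs, gcMt} → row (4,2) (4,2) (-1,3) (-1,3) (6,0) (6,0)
{gcRs, gcRt} → row (4,2) (4,2) (-1,3) (-1,3) (0,2) (0,2)
{gcLs, gcLt} → row (4,2) (4,2) (-1,3) (-1,3) (-4,-2) (-4,-2)
{faMs, faRs, faLs, fcMs, fcRs, fcLs} → row (-3,6) (-4,6) (-3,6) (-4,6) (-3,6) (-4,6)
{faMt, faRt, faLt, fcMt, fcRt, fcLt} → row (0,2) (-4,6) (0,2) (-4,6) (0,2) (-4,6)
That's 8 distinct rows out of 24 strategies.

8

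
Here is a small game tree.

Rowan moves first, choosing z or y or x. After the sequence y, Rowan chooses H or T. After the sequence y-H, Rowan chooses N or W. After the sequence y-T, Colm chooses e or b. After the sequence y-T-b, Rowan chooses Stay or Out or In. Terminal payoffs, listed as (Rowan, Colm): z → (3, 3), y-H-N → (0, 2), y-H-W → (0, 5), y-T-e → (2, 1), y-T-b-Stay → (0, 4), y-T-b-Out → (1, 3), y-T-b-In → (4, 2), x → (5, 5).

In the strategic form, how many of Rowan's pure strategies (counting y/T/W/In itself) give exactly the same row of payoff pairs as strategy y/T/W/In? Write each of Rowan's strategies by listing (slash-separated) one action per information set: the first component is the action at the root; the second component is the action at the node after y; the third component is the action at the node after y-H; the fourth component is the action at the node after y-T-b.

2

Row for y/T/W/In (columns e, b): (2,1) (4,2).
Under y/T/W/In, Rowan's choice at the node after y-H can never be reached regardless of what Colm does, so varying those choices leaves every outcome unchanged.
Holding the reachable choices fixed and varying the unreachable one freely already gives 2 equivalent strategies.
No other strategy reproduces this row, so those 2 are the full class: y/T/N/In, y/T/W/In.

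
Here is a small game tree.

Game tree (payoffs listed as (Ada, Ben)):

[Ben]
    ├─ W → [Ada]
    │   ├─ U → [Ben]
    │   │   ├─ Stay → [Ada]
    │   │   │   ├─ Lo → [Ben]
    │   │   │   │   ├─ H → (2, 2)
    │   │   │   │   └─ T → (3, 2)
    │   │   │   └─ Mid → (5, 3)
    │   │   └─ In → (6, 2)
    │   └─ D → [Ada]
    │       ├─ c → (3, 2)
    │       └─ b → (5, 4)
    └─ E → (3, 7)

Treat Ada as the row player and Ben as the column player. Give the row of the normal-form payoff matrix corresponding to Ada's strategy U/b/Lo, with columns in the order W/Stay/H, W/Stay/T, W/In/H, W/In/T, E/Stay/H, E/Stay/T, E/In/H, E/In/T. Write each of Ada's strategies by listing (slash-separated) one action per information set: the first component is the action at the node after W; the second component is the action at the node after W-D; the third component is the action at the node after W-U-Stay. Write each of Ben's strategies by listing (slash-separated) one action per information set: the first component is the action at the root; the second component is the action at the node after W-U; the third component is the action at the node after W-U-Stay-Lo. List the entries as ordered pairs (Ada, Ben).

(2,2) (3,2) (6,2) (6,2) (3,7) (3,7) (3,7) (3,7)

vs W/Stay/H: Ben plays W → Ada plays U at [W] → Ben plays Stay at [W-U] → Ada plays Lo at [W-U-Stay] → Ben plays H at [W-U-Stay-Lo] → (2, 2)
vs W/Stay/T: Ben plays W → Ada plays U at [W] → Ben plays Stay at [W-U] → Ada plays Lo at [W-U-Stay] → Ben plays T at [W-U-Stay-Lo] → (3, 2)
vs W/In/H: Ben plays W → Ada plays U at [W] → Ben plays In at [W-U] → (6, 2)
vs W/In/T: Ben plays W → Ada plays U at [W] → Ben plays In at [W-U] → (6, 2)
vs E/Stay/H: Ben plays E → (3, 7)
vs E/Stay/T: Ben plays E → (3, 7)
vs E/In/H: Ben plays E → (3, 7)
vs E/In/T: Ben plays E → (3, 7)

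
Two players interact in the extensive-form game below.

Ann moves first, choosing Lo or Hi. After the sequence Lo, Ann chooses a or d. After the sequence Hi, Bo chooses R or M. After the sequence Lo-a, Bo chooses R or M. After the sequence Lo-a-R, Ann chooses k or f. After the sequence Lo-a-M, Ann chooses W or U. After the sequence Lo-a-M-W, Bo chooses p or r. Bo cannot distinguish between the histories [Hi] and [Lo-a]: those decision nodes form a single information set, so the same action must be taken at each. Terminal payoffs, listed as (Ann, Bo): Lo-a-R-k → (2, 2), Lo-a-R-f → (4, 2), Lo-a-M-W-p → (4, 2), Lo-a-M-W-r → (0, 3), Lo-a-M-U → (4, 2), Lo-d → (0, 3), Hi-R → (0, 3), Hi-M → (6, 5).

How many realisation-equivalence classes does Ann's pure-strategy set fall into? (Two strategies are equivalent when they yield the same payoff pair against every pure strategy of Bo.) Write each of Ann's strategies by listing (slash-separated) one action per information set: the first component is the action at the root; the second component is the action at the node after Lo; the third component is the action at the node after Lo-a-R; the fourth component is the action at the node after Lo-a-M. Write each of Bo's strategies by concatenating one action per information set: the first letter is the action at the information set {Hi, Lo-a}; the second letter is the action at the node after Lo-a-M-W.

6

Ann has 16 pure strategies: Lo/a/k/W, Lo/a/k/U, Lo/a/f/W, Lo/a/f/U, Lo/d/k/W, Lo/d/k/U, Lo/d/f/W, Lo/d/f/U, Hi/a/k/W, Hi/a/k/U, Hi/a/f/W, Hi/a/f/U, Hi/d/k/W, Hi/d/k/U, Hi/d/f/W, Hi/d/f/U. Columns: Rp, Rr, Mp, Mr.
{Lo/a/k/W} → row (2,2) (2,2) (4,2) (0,3)
{Lo/a/k/U} → row (2,2) (2,2) (4,2) (4,2)
{Lo/a/f/W} → row (4,2) (4,2) (4,2) (0,3)
{Lo/a/f/U} → row (4,2) (4,2) (4,2) (4,2)
{Lo/d/k/W, Lo/d/k/U, Lo/d/f/W, Lo/d/f/U} → row (0,3) (0,3) (0,3) (0,3)
{Hi/a/k/W, Hi/a/k/U, Hi/a/f/W, Hi/a/f/U, Hi/d/k/W, Hi/d/k/U, Hi/d/f/W, Hi/d/f/U} → row (0,3) (0,3) (6,5) (6,5)
That's 6 distinct rows out of 16 strategies.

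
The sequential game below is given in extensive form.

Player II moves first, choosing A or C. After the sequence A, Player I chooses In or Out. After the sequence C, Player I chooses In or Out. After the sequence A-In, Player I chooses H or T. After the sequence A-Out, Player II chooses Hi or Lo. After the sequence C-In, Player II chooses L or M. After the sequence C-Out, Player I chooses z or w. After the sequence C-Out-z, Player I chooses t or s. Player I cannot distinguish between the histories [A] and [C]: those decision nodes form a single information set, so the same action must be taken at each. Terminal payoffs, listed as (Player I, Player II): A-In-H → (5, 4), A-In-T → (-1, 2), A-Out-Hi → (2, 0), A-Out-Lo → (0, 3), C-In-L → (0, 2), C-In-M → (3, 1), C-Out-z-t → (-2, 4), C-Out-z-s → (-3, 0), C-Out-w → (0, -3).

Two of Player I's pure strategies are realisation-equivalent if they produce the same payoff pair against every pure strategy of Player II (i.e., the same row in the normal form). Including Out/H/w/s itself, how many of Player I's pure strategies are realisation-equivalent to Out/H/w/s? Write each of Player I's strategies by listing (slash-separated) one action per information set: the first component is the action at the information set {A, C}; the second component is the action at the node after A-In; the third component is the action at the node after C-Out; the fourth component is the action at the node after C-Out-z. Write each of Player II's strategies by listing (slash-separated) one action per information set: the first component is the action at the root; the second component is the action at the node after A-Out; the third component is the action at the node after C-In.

4

Row for Out/H/w/s (columns A/Hi/L, A/Hi/M, A/Lo/L, A/Lo/M, C/Hi/L, C/Hi/M, C/Lo/L, C/Lo/M): (2,0) (2,0) (0,3) (0,3) (0,-3) (0,-3) (0,-3) (0,-3).
Under Out/H/w/s, Player I's choice at the node after A-In and at the node after C-Out-z can never be reached regardless of what Player II does, so varying those choices leaves every outcome unchanged.
Holding the reachable choices fixed and varying the unreachable ones freely already gives 2 × 2 = 4 equivalent strategies.
No other strategy reproduces this row, so those 4 are the full class: Out/H/w/t, Out/H/w/s, Out/T/w/t, Out/T/w/s.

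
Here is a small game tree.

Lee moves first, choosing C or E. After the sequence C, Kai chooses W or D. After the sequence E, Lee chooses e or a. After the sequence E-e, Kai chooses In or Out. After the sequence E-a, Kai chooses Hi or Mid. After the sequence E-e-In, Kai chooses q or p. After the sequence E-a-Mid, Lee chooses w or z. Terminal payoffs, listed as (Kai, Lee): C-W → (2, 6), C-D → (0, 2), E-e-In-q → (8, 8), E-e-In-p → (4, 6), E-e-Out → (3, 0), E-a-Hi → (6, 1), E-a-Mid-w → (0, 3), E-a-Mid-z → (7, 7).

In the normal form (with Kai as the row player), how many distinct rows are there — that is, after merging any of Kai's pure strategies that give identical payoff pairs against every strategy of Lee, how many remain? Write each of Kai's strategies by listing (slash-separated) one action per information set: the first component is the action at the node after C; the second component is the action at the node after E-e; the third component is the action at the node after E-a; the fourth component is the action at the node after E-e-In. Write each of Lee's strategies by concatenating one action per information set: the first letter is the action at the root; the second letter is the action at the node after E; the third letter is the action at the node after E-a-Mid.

12

Kai has 16 pure strategies: W/In/Hi/q, W/In/Hi/p, W/In/Mid/q, W/In/Mid/p, W/Out/Hi/q, W/Out/Hi/p, W/Out/Mid/q, W/Out/Mid/p, D/In/Hi/q, D/In/Hi/p, D/In/Mid/q, D/In/Mid/p, D/Out/Hi/q, D/Out/Hi/p, D/Out/Mid/q, D/Out/Mid/p. Columns: Cew, Cez, Caw, Caz, Eew, Eez, Eaw, Eaz.
{W/In/Hi/q} → row (2,6) (2,6) (2,6) (2,6) (8,8) (8,8) (6,1) (6,1)
{W/In/Hi/p} → row (2,6) (2,6) (2,6) (2,6) (4,6) (4,6) (6,1) (6,1)
{W/In/Mid/q} → row (2,6) (2,6) (2,6) (2,6) (8,8) (8,8) (0,3) (7,7)
{W/In/Mid/p} → row (2,6) (2,6) (2,6) (2,6) (4,6) (4,6) (0,3) (7,7)
{W/Out/Hi/q, W/Out/Hi/p} → row (2,6) (2,6) (2,6) (2,6) (3,0) (3,0) (6,1) (6,1)
{W/Out/Mid/q, W/Out/Mid/p} → row (2,6) (2,6) (2,6) (2,6) (3,0) (3,0) (0,3) (7,7)
{D/In/Hi/q} → row (0,2) (0,2) (0,2) (0,2) (8,8) (8,8) (6,1) (6,1)
{D/In/Hi/p} → row (0,2) (0,2) (0,2) (0,2) (4,6) (4,6) (6,1) (6,1)
{D/In/Mid/q} → row (0,2) (0,2) (0,2) (0,2) (8,8) (8,8) (0,3) (7,7)
{D/In/Mid/p} → row (0,2) (0,2) (0,2) (0,2) (4,6) (4,6) (0,3) (7,7)
{D/Out/Hi/q, D/Out/Hi/p} → row (0,2) (0,2) (0,2) (0,2) (3,0) (3,0) (6,1) (6,1)
{D/Out/Mid/q, D/Out/Mid/p} → row (0,2) (0,2) (0,2) (0,2) (3,0) (3,0) (0,3) (7,7)
That's 12 distinct rows out of 16 strategies.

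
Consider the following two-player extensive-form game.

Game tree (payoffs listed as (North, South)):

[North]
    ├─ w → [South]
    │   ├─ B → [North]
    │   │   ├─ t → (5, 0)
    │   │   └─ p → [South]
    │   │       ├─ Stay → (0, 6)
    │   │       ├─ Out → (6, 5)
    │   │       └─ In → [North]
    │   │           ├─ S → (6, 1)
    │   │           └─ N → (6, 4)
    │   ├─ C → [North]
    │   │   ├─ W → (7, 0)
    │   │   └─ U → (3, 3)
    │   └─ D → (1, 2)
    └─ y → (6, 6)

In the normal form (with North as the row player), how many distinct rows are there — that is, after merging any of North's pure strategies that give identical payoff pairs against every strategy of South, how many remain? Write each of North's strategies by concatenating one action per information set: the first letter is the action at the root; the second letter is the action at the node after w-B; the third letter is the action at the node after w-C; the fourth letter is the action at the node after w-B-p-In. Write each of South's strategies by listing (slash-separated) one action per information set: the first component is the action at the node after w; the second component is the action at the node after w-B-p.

7

North has 16 pure strategies: wtWS, wtWN, wtUS, wtUN, wpWS, wpWN, wpUS, wpUN, ytWS, ytWN, ytUS, ytUN, ypWS, ypWN, ypUS, ypUN. Columns: B/Stay, B/Out, B/In, C/Stay, C/Out, C/In, D/Stay, D/Out, D/In.
{wtWS, wtWN} → row (5,0) (5,0) (5,0) (7,0) (7,0) (7,0) (1,2) (1,2) (1,2)
{wtUS, wtUN} → row (5,0) (5,0) (5,0) (3,3) (3,3) (3,3) (1,2) (1,2) (1,2)
{wpWS} → row (0,6) (6,5) (6,1) (7,0) (7,0) (7,0) (1,2) (1,2) (1,2)
{wpWN} → row (0,6) (6,5) (6,4) (7,0) (7,0) (7,0) (1,2) (1,2) (1,2)
{wpUS} → row (0,6) (6,5) (6,1) (3,3) (3,3) (3,3) (1,2) (1,2) (1,2)
{wpUN} → row (0,6) (6,5) (6,4) (3,3) (3,3) (3,3) (1,2) (1,2) (1,2)
{ytWS, ytWN, ytUS, ytUN, ypWS, ypWN, ypUS, ypUN} → row (6,6) (6,6) (6,6) (6,6) (6,6) (6,6) (6,6) (6,6) (6,6)
That's 7 distinct rows out of 16 strategies.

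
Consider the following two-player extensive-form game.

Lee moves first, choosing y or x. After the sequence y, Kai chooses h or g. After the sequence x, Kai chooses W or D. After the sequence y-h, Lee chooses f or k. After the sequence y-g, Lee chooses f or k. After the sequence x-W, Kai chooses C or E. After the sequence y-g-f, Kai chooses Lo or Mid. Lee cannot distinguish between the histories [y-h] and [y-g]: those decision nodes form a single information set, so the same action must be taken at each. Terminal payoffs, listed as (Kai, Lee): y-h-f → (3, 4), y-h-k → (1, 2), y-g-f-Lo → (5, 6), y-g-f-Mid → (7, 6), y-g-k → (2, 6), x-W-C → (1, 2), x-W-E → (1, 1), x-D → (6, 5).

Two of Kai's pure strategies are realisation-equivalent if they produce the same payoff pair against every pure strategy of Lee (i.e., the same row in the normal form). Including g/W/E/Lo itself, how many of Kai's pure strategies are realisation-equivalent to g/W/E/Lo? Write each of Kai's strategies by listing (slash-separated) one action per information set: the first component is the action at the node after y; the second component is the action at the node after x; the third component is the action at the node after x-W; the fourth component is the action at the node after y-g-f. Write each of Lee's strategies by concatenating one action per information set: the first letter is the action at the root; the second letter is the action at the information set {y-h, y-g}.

1

Row for g/W/E/Lo (columns yf, yk, xf, xk): (5,6) (2,6) (1,1) (1,1).
Every one of Kai's information sets is on the play path for some reply by Lee when Kai follows g/W/E/Lo.
Changing the action at any of them therefore changes at least one column, so only g/W/E/Lo itself gives this row.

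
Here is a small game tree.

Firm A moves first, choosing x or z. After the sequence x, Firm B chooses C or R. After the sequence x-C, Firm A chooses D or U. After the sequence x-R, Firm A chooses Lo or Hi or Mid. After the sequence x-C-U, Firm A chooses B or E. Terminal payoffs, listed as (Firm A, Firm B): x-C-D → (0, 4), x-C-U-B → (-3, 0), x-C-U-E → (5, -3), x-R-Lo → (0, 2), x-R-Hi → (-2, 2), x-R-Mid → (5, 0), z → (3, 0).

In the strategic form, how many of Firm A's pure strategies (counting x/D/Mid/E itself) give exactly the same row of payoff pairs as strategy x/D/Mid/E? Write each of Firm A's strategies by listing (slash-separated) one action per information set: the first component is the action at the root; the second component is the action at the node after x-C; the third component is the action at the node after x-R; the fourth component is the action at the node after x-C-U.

2

Row for x/D/Mid/E (columns C, R): (0,4) (5,0).
Under x/D/Mid/E, Firm A's choice at the node after x-C-U can never be reached regardless of what Firm B does, so varying those choices leaves every outcome unchanged.
Holding the reachable choices fixed and varying the unreachable one freely already gives 2 equivalent strategies.
No other strategy reproduces this row, so those 2 are the full class: x/D/Mid/B, x/D/Mid/E.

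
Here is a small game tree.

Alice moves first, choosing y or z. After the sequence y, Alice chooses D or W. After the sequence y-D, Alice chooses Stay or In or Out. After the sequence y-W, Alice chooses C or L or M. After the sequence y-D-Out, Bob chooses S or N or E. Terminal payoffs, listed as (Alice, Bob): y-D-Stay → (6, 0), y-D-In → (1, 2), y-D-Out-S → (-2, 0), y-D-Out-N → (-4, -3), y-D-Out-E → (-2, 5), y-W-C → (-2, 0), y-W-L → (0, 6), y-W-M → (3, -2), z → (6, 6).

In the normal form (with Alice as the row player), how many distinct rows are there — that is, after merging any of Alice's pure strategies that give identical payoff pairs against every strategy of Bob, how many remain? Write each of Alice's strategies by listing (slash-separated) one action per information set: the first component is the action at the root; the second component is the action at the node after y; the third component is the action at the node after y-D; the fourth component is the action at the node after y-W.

Alice has 36 pure strategies: y/D/Stay/C, y/D/Stay/L, y/D/Stay/M, y/D/In/C, y/D/In/L, y/D/In/M, y/D/Out/C, y/D/Out/L, y/D/Out/M, y/W/Stay/C, y/W/Stay/L, y/W/Stay/M, y/W/In/C, y/W/In/L, y/W/In/M, y/W/Out/C, y/W/Out/L, y/W/Out/M, z/D/Stay/C, z/D/Stay/L, z/D/Stay/M, z/D/In/C, z/D/In/L, z/D/In/M, z/D/Out/C, z/D/Out/L, z/D/Out/M, z/W/Stay/C, z/W/Stay/L, z/W/Stay/M, z/W/In/C, z/W/In/L, z/W/In/M, z/W/Out/C, z/W/Out/L, z/W/Out/M. Columns: S, N, E.
{y/D/Stay/C, y/D/Stay/L, y/D/Stay/M} → row (6,0) (6,0) (6,0)
{y/D/In/C, y/D/In/L, y/D/In/M} → row (1,2) (1,2) (1,2)
{y/D/Out/C, y/D/Out/L, y/D/Out/M} → row (-2,0) (-4,-3) (-2,5)
{y/W/Stay/C, y/W/In/C, y/W/Out/C} → row (-2,0) (-2,0) (-2,0)
{y/W/Stay/L, y/W/In/L, y/W/Out/L} → row (0,6) (0,6) (0,6)
{y/W/Stay/M, y/W/In/M, y/W/Out/M} → row (3,-2) (3,-2) (3,-2)
{z/D/Stay/C, z/D/Stay/L, z/D/Stay/M, z/D/In/C, z/D/In/L, z/D/In/M, z/D/Out/C, z/D/Out/L, z/D/Out/M, z/W/Stay/C, z/W/Stay/L, z/W/Stay/M, z/W/In/C, z/W/In/L, z/W/In/M, z/W/Out/C, z/W/Out/L, z/W/Out/M} → row (6,6) (6,6) (6,6)
That's 7 distinct rows out of 36 strategies.

7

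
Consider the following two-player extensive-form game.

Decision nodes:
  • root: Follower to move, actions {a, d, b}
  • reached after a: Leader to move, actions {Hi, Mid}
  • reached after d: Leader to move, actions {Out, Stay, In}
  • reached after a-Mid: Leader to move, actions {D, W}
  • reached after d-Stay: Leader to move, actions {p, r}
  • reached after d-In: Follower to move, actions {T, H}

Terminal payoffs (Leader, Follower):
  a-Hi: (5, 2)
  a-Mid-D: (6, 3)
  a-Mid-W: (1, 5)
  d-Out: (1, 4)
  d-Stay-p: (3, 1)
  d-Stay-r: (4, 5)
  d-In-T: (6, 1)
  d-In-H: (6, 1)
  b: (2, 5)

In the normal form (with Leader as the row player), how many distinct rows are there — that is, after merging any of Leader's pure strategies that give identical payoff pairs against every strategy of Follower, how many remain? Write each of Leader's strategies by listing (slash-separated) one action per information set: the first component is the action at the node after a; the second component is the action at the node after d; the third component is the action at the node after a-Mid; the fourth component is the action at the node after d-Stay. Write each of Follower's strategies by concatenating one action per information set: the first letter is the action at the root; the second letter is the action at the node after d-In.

12

Leader has 24 pure strategies: Hi/Out/D/p, Hi/Out/D/r, Hi/Out/W/p, Hi/Out/W/r, Hi/Stay/D/p, Hi/Stay/D/r, Hi/Stay/W/p, Hi/Stay/W/r, Hi/In/D/p, Hi/In/D/r, Hi/In/W/p, Hi/In/W/r, Mid/Out/D/p, Mid/Out/D/r, Mid/Out/W/p, Mid/Out/W/r, Mid/Stay/D/p, Mid/Stay/D/r, Mid/Stay/W/p, Mid/Stay/W/r, Mid/In/D/p, Mid/In/D/r, Mid/In/W/p, Mid/In/W/r. Columns: aT, aH, dT, dH, bT, bH.
{Hi/Out/D/p, Hi/Out/D/r, Hi/Out/W/p, Hi/Out/W/r} → row (5,2) (5,2) (1,4) (1,4) (2,5) (2,5)
{Hi/Stay/D/p, Hi/Stay/W/p} → row (5,2) (5,2) (3,1) (3,1) (2,5) (2,5)
{Hi/Stay/D/r, Hi/Stay/W/r} → row (5,2) (5,2) (4,5) (4,5) (2,5) (2,5)
{Hi/In/D/p, Hi/In/D/r, Hi/In/W/p, Hi/In/W/r} → row (5,2) (5,2) (6,1) (6,1) (2,5) (2,5)
{Mid/Out/D/p, Mid/Out/D/r} → row (6,3) (6,3) (1,4) (1,4) (2,5) (2,5)
{Mid/Out/W/p, Mid/Out/W/r} → row (1,5) (1,5) (1,4) (1,4) (2,5) (2,5)
{Mid/Stay/D/p} → row (6,3) (6,3) (3,1) (3,1) (2,5) (2,5)
{Mid/Stay/D/r} → row (6,3) (6,3) (4,5) (4,5) (2,5) (2,5)
{Mid/Stay/W/p} → row (1,5) (1,5) (3,1) (3,1) (2,5) (2,5)
{Mid/Stay/W/r} → row (1,5) (1,5) (4,5) (4,5) (2,5) (2,5)
{Mid/In/D/p, Mid/In/D/r} → row (6,3) (6,3) (6,1) (6,1) (2,5) (2,5)
{Mid/In/W/p, Mid/In/W/r} → row (1,5) (1,5) (6,1) (6,1) (2,5) (2,5)
That's 12 distinct rows out of 24 strategies.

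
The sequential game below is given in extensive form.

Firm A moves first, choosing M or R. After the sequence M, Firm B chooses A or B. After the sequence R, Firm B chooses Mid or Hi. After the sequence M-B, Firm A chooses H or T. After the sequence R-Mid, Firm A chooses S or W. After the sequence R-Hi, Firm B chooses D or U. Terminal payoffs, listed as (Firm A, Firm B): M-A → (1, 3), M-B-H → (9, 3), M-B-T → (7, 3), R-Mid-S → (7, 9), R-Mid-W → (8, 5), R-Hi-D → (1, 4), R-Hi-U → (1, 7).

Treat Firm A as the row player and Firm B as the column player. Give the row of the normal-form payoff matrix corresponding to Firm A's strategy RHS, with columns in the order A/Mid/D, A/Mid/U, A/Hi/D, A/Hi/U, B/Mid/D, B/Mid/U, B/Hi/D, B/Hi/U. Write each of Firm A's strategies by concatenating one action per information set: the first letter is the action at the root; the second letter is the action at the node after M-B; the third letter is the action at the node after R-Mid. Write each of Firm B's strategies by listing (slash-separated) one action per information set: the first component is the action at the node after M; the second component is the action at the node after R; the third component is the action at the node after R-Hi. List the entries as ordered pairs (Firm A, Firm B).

vs A/Mid/D: Firm A plays R → Firm B plays Mid at [R] → Firm A plays S at [R-Mid] → (7, 9)
vs A/Mid/U: Firm A plays R → Firm B plays Mid at [R] → Firm A plays S at [R-Mid] → (7, 9)
vs A/Hi/D: Firm A plays R → Firm B plays Hi at [R] → Firm B plays D at [R-Hi] → (1, 4)
vs A/Hi/U: Firm A plays R → Firm B plays Hi at [R] → Firm B plays U at [R-Hi] → (1, 7)
vs B/Mid/D: Firm A plays R → Firm B plays Mid at [R] → Firm A plays S at [R-Mid] → (7, 9)
vs B/Mid/U: Firm A plays R → Firm B plays Mid at [R] → Firm A plays S at [R-Mid] → (7, 9)
vs B/Hi/D: Firm A plays R → Firm B plays Hi at [R] → Firm B plays D at [R-Hi] → (1, 4)
vs B/Hi/U: Firm A plays R → Firm B plays Hi at [R] → Firm B plays U at [R-Hi] → (1, 7)

(7,9) (7,9) (1,4) (1,7) (7,9) (7,9) (1,4) (1,7)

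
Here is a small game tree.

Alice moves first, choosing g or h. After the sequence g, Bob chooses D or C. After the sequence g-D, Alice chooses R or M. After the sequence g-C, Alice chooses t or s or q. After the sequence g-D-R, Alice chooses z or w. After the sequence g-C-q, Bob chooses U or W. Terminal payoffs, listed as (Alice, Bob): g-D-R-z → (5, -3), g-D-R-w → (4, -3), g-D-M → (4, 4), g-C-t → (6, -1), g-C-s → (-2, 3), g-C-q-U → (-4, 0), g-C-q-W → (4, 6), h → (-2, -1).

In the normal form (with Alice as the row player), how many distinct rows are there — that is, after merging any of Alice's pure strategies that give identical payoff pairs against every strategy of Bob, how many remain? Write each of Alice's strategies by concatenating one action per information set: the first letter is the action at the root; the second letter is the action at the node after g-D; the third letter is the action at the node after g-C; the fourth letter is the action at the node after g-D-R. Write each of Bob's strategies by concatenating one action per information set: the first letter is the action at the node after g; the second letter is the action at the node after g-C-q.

10

Alice has 24 pure strategies: gRtz, gRtw, gRsz, gRsw, gRqz, gRqw, gMtz, gMtw, gMsz, gMsw, gMqz, gMqw, hRtz, hRtw, hRsz, hRsw, hRqz, hRqw, hMtz, hMtw, hMsz, hMsw, hMqz, hMqw. Columns: DU, DW, CU, CW.
{gRtz} → row (5,-3) (5,-3) (6,-1) (6,-1)
{gRtw} → row (4,-3) (4,-3) (6,-1) (6,-1)
{gRsz} → row (5,-3) (5,-3) (-2,3) (-2,3)
{gRsw} → row (4,-3) (4,-3) (-2,3) (-2,3)
{gRqz} → row (5,-3) (5,-3) (-4,0) (4,6)
{gRqw} → row (4,-3) (4,-3) (-4,0) (4,6)
{gMtz, gMtw} → row (4,4) (4,4) (6,-1) (6,-1)
{gMsz, gMsw} → row (4,4) (4,4) (-2,3) (-2,3)
{gMqz, gMqw} → row (4,4) (4,4) (-4,0) (4,6)
{hRtz, hRtw, hRsz, hRsw, hRqz, hRqw, hMtz, hMtw, hMsz, hMsw, hMqz, hMqw} → row (-2,-1) (-2,-1) (-2,-1) (-2,-1)
That's 10 distinct rows out of 24 strategies.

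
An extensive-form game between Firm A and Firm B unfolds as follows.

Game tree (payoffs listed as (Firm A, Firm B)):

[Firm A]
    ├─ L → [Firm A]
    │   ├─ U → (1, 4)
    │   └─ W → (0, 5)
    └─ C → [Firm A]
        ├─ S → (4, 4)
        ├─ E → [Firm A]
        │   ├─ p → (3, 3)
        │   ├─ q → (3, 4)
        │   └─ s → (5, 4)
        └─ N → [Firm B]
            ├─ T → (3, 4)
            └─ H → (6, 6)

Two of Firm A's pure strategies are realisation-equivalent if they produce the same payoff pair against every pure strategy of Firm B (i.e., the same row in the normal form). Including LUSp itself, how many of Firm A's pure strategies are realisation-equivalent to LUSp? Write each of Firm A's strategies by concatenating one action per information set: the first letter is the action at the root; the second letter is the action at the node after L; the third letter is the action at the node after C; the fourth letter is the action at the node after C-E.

9

Row for LUSp (columns T, H): (1,4) (1,4).
Under LUSp, Firm A's choice at the node after C and at the node after C-E can never be reached regardless of what Firm B does, so varying those choices leaves every outcome unchanged.
Holding the reachable choices fixed and varying the unreachable ones freely already gives 3 × 3 = 9 equivalent strategies.
No other strategy reproduces this row, so those 9 are the full class: LUSp, LUSq, LUSs, LUEp, LUEq, LUEs, LUNp, LUNq, LUNs.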